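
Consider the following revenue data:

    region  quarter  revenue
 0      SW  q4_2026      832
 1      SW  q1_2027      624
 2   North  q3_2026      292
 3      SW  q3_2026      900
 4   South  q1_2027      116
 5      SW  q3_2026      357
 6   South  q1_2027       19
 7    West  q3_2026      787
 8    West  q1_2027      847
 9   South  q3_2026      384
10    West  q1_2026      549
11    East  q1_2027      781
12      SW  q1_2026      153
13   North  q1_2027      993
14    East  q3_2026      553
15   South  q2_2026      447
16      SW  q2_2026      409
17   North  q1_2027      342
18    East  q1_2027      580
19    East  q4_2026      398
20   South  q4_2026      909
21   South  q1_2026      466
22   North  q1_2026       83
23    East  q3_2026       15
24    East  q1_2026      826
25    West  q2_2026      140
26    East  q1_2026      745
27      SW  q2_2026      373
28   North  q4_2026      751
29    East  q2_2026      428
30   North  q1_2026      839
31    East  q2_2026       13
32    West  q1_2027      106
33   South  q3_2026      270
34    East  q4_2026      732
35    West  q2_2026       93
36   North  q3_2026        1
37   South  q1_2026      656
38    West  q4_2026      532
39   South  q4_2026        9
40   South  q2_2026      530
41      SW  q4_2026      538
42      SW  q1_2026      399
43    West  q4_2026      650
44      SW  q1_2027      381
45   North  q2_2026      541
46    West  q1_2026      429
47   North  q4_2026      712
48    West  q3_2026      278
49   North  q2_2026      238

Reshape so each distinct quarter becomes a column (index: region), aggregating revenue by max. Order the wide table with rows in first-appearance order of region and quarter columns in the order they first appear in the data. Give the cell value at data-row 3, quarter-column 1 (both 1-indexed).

909

With rows in first-appearance order of region, row 3 is region=South. quarter columns in first-appearance order: q4_2026, q1_2027, q3_2026, q1_2026, q2_2026; column 1 is q4_2026.
Long rows with region=South, quarter=q4_2026: max(909, 9) = 909.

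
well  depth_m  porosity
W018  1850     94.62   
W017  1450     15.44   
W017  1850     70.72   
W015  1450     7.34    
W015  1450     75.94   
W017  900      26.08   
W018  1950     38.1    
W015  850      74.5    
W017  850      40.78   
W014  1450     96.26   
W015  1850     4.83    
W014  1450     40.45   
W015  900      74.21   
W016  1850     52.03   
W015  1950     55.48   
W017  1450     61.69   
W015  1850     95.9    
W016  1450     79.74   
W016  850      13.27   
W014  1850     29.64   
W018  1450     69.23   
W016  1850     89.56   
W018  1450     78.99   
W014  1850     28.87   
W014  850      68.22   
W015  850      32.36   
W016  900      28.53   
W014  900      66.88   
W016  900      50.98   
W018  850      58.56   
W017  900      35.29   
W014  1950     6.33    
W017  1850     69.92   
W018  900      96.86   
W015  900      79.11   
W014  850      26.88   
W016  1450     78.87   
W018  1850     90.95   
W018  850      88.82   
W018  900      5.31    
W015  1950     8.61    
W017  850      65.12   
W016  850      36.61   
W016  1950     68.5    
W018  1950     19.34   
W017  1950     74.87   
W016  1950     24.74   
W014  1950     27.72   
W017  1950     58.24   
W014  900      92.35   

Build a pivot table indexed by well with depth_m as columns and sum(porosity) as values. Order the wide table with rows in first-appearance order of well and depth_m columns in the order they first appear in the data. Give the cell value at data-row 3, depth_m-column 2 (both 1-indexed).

83.28

With rows in first-appearance order of well, row 3 is well=W015. depth_m columns in first-appearance order: 1850, 1450, 900, 1950, 850; column 2 is 1450.
Long rows with well=W015, depth_m=1450: 7.34 + 75.94 = 83.28.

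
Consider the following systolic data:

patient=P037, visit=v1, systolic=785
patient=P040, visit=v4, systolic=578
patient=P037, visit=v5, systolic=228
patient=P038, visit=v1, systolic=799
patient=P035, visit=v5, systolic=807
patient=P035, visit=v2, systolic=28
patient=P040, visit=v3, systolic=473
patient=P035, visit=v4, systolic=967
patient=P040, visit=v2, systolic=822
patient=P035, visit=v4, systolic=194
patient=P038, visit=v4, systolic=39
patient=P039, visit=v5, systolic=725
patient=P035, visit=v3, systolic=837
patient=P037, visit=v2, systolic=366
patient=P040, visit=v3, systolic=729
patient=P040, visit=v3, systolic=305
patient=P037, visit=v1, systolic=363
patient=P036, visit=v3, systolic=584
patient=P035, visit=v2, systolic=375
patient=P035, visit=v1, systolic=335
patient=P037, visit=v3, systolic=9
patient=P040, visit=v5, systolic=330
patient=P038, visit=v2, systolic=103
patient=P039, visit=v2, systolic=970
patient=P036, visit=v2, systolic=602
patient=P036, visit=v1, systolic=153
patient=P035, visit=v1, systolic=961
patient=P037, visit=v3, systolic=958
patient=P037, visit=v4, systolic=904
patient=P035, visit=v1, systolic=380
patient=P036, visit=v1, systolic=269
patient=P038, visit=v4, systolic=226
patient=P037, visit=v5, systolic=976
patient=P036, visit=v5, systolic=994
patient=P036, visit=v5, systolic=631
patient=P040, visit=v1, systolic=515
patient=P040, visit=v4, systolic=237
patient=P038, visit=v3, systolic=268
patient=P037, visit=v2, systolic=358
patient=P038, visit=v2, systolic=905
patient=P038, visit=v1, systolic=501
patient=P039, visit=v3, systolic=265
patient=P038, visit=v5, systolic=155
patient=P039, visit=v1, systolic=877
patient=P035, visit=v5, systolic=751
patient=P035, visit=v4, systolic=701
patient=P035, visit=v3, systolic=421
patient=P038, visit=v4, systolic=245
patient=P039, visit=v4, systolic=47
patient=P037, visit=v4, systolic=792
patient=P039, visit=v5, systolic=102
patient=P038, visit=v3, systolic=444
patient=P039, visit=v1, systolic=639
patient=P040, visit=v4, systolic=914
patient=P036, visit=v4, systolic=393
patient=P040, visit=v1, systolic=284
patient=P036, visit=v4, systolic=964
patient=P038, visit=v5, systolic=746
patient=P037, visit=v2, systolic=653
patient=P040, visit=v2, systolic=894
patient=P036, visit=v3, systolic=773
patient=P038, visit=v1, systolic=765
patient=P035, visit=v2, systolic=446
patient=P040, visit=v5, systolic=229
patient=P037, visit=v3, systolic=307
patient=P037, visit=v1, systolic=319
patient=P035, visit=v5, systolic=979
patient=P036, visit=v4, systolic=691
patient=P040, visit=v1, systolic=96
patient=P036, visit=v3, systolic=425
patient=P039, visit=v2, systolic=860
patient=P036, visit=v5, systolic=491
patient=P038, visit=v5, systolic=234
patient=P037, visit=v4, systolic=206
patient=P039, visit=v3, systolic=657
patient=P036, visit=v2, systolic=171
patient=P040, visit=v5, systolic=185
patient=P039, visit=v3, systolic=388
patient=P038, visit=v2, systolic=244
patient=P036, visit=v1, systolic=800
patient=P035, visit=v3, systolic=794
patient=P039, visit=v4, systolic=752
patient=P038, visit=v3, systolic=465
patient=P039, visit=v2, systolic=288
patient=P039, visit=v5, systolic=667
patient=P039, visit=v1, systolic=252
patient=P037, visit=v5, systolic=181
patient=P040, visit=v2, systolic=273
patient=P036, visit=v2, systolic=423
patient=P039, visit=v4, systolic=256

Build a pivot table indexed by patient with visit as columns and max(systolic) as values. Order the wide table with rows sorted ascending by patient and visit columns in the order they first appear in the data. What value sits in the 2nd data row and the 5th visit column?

773

With rows sorted ascending by patient, row 2 is patient=P036. visit columns in first-appearance order: v1, v4, v5, v2, v3; column 5 is v3.
Long rows with patient=P036, visit=v3: max(584, 773, 425) = 773.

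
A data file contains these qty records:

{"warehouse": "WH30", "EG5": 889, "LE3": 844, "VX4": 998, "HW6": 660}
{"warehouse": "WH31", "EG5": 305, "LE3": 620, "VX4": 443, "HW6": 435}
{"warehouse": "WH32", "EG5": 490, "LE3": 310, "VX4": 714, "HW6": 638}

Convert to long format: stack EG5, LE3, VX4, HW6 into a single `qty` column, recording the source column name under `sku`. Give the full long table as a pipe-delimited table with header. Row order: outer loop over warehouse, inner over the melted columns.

Each (warehouse, column) pair becomes one row: 3 × 4 = 12 rows.
For example, (WH30, EG5) → qty=889.

| warehouse | sku | qty |
| WH30 | EG5 | 889 |
| WH30 | LE3 | 844 |
| WH30 | VX4 | 998 |
| WH30 | HW6 | 660 |
| WH31 | EG5 | 305 |
| WH31 | LE3 | 620 |
| WH31 | VX4 | 443 |
| WH31 | HW6 | 435 |
| WH32 | EG5 | 490 |
| WH32 | LE3 | 310 |
| WH32 | VX4 | 714 |
| WH32 | HW6 | 638 |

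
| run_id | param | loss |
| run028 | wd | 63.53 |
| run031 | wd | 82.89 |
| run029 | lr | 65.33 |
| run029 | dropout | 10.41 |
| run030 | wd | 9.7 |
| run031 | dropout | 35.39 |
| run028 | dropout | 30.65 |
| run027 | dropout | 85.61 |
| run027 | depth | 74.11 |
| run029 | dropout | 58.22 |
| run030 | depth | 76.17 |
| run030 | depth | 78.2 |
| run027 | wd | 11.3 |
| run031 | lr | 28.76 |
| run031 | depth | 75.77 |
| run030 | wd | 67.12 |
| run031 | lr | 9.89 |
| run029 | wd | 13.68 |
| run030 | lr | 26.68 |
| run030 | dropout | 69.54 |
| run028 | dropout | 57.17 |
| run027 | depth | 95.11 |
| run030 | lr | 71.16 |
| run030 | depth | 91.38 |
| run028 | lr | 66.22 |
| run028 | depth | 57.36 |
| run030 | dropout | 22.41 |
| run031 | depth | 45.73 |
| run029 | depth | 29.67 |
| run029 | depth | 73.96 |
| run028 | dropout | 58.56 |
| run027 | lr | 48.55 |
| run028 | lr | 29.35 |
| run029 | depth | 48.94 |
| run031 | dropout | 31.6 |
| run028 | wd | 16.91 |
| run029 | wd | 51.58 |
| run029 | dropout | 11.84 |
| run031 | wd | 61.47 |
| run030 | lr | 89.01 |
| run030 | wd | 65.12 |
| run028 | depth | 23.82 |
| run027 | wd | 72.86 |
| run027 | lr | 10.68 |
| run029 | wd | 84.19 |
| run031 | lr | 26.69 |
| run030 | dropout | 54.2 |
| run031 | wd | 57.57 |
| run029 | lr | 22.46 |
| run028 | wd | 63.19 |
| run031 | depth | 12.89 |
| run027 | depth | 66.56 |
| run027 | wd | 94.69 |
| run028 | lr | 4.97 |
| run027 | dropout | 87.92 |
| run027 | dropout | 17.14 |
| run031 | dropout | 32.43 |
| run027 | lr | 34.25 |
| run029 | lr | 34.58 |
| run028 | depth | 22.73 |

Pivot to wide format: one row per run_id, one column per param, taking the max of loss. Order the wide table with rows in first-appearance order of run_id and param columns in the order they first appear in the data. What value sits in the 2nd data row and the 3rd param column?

35.39

With rows in first-appearance order of run_id, row 2 is run_id=run031. param columns in first-appearance order: wd, lr, dropout, depth; column 3 is dropout.
Long rows with run_id=run031, param=dropout: max(35.39, 31.6, 32.43) = 35.39.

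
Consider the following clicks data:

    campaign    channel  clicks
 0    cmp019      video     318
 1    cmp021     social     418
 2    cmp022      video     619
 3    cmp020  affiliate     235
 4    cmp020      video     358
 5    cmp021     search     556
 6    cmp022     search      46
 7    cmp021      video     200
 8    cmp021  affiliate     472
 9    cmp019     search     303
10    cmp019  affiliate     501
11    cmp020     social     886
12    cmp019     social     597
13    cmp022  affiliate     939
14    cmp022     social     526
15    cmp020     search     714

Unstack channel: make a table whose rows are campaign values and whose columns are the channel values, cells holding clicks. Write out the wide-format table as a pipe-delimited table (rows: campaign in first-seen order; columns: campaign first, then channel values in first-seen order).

Columns: campaign plus the 4 distinct channel values (video, social, affiliate, search).
For example, row cmp019 column video takes clicks=318 from the long row (cmp019, video).

| campaign | video | social | affiliate | search |
| cmp019 | 318 | 597 | 501 | 303 |
| cmp021 | 200 | 418 | 472 | 556 |
| cmp022 | 619 | 526 | 939 | 46 |
| cmp020 | 358 | 886 | 235 | 714 |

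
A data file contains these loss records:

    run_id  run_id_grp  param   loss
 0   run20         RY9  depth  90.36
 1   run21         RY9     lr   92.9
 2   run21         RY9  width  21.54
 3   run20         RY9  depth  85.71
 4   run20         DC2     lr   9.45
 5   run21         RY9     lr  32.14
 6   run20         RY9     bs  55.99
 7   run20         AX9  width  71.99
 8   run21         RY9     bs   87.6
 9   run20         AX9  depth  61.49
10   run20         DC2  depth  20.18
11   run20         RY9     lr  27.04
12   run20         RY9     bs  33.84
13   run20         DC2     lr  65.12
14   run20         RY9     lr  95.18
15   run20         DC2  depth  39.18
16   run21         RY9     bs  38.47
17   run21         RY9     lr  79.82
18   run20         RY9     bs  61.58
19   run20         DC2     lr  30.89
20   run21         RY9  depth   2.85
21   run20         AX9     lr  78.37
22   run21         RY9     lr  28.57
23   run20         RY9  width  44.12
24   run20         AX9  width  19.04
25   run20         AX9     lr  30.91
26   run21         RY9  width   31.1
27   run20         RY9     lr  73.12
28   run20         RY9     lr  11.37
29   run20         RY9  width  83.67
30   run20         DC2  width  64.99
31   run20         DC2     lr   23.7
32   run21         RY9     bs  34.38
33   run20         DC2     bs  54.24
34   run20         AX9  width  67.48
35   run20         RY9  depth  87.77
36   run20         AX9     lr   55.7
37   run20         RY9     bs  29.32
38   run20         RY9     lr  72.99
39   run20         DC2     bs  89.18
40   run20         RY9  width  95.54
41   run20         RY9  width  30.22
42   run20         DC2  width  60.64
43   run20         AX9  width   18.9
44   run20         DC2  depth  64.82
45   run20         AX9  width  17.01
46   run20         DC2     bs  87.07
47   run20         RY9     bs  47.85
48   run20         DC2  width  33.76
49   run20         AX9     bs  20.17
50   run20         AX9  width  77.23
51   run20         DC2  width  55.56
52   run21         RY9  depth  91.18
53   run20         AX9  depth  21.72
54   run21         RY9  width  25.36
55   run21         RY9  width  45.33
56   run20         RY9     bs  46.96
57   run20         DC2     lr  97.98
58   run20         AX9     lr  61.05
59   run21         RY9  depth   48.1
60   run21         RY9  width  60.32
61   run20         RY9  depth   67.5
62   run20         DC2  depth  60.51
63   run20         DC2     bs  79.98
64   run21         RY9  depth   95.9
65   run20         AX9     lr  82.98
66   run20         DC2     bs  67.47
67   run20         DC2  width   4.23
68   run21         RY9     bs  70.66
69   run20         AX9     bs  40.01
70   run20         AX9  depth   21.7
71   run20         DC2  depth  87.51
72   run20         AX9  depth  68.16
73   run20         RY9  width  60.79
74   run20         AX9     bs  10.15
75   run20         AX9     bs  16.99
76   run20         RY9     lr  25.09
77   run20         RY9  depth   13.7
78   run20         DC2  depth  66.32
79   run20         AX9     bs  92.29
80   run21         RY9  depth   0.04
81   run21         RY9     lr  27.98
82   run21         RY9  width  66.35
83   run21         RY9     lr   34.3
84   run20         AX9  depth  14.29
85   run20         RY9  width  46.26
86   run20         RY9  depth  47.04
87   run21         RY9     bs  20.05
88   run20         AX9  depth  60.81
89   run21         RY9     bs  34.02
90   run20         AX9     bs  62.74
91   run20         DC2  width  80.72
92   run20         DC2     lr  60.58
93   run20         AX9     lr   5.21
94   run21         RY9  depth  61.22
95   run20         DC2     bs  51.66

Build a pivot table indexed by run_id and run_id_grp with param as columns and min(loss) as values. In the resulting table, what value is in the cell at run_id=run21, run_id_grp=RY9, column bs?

20.05

Rows with run_id=run21, run_id_grp=RY9 and param=bs: loss values are 87.6, 38.47, 34.38, 70.66, 20.05, 34.02.
min(87.6, 38.47, 34.38, 70.66, 20.05, 34.02) = 20.05.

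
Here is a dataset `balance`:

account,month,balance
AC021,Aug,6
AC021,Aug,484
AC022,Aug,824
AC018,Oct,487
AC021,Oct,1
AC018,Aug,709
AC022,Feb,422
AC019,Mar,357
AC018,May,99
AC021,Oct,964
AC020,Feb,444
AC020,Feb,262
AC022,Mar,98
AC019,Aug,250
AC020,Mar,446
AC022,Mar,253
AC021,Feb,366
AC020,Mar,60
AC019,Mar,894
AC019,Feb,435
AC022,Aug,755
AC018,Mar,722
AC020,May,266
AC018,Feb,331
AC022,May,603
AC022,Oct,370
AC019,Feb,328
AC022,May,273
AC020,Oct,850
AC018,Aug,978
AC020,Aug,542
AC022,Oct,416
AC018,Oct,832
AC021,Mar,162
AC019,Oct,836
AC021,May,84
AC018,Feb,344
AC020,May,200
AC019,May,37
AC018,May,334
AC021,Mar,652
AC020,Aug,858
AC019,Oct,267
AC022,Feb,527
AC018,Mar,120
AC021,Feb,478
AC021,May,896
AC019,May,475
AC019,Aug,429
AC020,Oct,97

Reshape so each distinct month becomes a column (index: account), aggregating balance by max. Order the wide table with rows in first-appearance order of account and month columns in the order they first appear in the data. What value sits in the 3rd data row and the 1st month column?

With rows in first-appearance order of account, row 3 is account=AC018. month columns in first-appearance order: Aug, Oct, Feb, Mar, May; column 1 is Aug.
Long rows with account=AC018, month=Aug: max(709, 978) = 978.

978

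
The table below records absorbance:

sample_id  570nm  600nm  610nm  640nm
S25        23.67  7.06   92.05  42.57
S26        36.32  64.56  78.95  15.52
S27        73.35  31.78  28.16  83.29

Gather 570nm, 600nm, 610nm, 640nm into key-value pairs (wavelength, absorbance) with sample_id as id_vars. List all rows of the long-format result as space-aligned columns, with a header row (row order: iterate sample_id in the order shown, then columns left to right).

Each (sample_id, column) pair becomes one row: 3 × 4 = 12 rows.
For example, (S25, 570nm) → absorbance=23.67.

sample_id  wavelength  absorbance
S25        570nm       23.67     
S25        600nm       7.06      
S25        610nm       92.05     
S25        640nm       42.57     
S26        570nm       36.32     
S26        600nm       64.56     
S26        610nm       78.95     
S26        640nm       15.52     
S27        570nm       73.35     
S27        600nm       31.78     
S27        610nm       28.16     
S27        640nm       83.29     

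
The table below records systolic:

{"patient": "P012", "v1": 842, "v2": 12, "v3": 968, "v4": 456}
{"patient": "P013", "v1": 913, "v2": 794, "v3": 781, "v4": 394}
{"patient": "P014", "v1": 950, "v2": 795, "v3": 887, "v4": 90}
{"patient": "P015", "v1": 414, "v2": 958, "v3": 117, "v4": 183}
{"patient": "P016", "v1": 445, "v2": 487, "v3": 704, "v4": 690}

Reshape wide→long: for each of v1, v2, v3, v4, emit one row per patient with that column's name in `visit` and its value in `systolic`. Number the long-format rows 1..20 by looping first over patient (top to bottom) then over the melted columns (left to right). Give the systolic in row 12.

20 rows total (5 × 4). Row 12: index ⌊(12-1)/4⌋ = 2 into patient → P014; (12-1) mod 4 = 3 into the melted columns → v4.
So row 12 is (P014, v4, 90); systolic = 90.

90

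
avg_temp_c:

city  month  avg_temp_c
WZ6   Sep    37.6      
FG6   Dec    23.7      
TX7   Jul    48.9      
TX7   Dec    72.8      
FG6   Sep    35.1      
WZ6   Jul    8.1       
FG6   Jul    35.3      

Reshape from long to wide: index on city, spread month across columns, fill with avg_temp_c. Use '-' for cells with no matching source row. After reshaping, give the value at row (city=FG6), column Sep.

35.1

The long row with city=FG6, month=Sep has avg_temp_c=35.1.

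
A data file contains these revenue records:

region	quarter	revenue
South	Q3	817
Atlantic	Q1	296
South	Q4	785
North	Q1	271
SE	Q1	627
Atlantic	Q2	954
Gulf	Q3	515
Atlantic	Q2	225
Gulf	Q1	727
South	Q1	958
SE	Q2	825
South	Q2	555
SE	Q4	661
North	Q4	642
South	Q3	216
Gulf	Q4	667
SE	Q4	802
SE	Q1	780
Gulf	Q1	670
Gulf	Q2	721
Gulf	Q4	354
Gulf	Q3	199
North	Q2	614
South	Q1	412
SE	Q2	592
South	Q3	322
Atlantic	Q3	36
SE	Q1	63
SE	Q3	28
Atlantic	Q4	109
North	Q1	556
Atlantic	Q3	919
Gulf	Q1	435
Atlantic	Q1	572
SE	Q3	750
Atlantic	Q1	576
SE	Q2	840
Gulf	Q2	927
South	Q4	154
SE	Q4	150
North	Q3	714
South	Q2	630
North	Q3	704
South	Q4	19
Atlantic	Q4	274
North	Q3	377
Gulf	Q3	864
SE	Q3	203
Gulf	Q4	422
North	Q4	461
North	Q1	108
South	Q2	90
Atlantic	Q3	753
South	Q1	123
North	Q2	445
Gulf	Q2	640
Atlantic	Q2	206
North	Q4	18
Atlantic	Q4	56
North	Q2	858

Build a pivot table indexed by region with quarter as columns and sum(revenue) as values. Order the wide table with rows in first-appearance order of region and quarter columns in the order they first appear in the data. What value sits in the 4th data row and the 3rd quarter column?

1613

With rows in first-appearance order of region, row 4 is region=SE. quarter columns in first-appearance order: Q3, Q1, Q4, Q2; column 3 is Q4.
Long rows with region=SE, quarter=Q4: 661 + 802 + 150 = 1613.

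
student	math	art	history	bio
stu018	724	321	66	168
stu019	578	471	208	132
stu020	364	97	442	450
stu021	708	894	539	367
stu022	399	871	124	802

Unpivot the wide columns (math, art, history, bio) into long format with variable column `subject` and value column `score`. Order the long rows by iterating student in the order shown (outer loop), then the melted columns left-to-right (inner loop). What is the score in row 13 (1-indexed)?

20 rows total (5 × 4). Row 13: index ⌊(13-1)/4⌋ = 3 into student → stu021; (13-1) mod 4 = 0 into the melted columns → math.
So row 13 is (stu021, math, 708); score = 708.

708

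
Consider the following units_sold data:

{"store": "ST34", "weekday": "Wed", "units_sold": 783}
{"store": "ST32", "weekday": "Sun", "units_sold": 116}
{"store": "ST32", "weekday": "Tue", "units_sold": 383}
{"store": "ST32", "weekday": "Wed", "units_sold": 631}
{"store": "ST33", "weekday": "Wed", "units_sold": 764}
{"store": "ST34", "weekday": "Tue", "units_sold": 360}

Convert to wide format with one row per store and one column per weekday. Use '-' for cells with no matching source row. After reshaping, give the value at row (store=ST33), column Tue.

-

No long-format row has store=ST33 and weekday=Tue, so the cell is -.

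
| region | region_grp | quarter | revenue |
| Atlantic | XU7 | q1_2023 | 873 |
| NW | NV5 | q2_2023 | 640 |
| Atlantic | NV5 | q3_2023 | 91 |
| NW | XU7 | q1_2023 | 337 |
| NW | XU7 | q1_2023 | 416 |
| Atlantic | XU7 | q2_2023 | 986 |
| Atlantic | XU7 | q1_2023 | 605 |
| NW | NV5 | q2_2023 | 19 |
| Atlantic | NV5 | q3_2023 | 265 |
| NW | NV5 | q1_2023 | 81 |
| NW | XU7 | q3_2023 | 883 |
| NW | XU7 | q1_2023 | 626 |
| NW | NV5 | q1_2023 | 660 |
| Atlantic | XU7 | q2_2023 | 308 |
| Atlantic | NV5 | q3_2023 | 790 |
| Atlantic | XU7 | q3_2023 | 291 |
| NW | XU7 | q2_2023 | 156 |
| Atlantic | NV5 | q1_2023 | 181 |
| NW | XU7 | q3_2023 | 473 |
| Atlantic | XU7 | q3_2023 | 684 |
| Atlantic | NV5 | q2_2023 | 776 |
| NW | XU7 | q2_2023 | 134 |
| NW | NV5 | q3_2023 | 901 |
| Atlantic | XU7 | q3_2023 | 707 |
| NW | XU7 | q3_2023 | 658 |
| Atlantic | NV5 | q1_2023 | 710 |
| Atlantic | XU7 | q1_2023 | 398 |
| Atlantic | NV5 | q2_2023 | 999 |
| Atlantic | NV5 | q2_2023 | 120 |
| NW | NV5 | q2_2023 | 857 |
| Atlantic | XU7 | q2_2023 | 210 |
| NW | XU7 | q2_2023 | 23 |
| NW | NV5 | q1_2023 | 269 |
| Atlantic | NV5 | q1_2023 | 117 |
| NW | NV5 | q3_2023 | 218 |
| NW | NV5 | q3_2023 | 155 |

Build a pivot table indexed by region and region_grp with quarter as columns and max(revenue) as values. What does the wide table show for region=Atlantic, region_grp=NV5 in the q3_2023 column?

Rows with region=Atlantic, region_grp=NV5 and quarter=q3_2023: revenue values are 91, 265, 790.
max(91, 265, 790) = 790.

790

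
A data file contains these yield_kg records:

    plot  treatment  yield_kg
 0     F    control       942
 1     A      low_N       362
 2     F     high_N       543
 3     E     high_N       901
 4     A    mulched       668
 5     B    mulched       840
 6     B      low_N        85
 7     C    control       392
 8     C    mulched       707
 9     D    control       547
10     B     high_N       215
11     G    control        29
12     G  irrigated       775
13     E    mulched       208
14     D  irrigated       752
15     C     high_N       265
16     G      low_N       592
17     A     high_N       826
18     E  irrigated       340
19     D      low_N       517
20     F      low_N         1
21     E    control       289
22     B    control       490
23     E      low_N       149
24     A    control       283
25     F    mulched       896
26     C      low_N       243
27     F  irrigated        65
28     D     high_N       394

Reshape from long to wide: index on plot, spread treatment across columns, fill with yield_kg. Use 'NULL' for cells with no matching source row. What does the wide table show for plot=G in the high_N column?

NULL

No long-format row has plot=G and treatment=high_N, so the cell is NULL.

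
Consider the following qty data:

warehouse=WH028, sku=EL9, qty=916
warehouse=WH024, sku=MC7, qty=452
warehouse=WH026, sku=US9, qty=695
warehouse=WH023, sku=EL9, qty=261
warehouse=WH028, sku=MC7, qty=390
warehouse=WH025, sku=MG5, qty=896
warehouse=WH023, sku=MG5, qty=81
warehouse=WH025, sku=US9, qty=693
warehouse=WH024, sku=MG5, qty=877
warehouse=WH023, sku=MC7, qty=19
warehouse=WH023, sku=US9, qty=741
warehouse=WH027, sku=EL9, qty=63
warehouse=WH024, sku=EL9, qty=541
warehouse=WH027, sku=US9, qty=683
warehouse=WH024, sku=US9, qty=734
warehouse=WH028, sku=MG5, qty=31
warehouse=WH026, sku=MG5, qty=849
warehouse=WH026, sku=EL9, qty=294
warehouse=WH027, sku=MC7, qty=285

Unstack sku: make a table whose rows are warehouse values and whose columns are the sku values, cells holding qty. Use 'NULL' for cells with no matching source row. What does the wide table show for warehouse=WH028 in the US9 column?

NULL

No long-format row has warehouse=WH028 and sku=US9, so the cell is NULL.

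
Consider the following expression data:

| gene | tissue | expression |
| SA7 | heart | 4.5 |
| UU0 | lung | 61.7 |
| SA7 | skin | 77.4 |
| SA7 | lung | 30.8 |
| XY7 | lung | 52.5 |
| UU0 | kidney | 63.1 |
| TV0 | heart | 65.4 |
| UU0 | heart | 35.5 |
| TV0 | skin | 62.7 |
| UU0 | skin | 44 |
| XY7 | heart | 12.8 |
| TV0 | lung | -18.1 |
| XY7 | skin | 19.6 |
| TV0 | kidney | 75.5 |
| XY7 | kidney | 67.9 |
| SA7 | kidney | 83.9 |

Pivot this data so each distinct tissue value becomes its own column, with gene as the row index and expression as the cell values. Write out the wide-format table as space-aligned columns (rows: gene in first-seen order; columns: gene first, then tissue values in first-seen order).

gene  heart  lung   skin  kidney
SA7   4.5    30.8   77.4  83.9  
UU0   35.5   61.7   44    63.1  
XY7   12.8   52.5   19.6  67.9  
TV0   65.4   -18.1  62.7  75.5  

Columns: gene plus the 4 distinct tissue values (heart, lung, skin, kidney).
For example, row SA7 column heart takes expression=4.5 from the long row (SA7, heart).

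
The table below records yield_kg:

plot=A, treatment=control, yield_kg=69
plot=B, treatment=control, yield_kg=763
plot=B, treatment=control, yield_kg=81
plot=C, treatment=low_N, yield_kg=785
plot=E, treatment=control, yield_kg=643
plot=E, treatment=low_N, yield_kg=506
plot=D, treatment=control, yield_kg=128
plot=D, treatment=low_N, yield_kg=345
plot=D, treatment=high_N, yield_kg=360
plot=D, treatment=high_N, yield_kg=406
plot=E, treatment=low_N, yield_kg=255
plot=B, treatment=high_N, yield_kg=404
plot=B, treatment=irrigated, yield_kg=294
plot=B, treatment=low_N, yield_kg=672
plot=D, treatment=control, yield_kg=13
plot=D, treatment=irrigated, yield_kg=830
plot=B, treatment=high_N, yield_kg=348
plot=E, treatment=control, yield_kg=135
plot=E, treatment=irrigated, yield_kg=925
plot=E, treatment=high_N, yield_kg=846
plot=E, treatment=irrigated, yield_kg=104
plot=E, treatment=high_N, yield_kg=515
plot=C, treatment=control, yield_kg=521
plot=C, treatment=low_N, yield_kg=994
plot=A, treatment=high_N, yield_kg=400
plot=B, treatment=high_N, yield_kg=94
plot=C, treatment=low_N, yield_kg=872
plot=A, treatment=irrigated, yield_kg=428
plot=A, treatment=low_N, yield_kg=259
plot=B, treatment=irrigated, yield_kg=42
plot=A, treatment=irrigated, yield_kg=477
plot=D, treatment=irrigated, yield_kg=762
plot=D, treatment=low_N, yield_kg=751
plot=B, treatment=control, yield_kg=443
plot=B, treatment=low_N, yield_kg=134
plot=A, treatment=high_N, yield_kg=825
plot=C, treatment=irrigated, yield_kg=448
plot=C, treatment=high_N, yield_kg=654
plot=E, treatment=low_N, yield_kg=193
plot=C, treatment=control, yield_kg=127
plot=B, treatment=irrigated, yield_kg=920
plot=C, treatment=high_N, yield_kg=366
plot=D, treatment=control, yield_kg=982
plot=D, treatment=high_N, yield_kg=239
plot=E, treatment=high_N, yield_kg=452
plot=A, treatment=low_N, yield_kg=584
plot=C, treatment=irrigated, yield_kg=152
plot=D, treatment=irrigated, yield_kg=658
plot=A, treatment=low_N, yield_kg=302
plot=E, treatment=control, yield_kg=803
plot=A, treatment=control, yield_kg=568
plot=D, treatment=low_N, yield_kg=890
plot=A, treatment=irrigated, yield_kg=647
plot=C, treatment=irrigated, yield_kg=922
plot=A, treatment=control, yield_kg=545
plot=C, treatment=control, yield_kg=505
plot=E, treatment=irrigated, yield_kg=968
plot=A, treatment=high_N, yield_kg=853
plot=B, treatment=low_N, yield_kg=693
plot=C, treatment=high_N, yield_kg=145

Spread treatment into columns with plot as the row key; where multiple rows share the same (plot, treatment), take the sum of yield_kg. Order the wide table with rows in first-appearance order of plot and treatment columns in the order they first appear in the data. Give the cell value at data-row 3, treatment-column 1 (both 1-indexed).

1153

With rows in first-appearance order of plot, row 3 is plot=C. treatment columns in first-appearance order: control, low_N, high_N, irrigated; column 1 is control.
Long rows with plot=C, treatment=control: 521 + 127 + 505 = 1153.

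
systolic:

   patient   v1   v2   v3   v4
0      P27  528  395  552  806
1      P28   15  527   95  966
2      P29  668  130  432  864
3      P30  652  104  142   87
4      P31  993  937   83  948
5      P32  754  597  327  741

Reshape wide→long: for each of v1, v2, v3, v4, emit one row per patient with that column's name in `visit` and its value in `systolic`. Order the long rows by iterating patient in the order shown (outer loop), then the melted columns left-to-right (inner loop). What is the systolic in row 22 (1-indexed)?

597

24 rows total (6 × 4). Row 22: index ⌊(22-1)/4⌋ = 5 into patient → P32; (22-1) mod 4 = 1 into the melted columns → v2.
So row 22 is (P32, v2, 597); systolic = 597.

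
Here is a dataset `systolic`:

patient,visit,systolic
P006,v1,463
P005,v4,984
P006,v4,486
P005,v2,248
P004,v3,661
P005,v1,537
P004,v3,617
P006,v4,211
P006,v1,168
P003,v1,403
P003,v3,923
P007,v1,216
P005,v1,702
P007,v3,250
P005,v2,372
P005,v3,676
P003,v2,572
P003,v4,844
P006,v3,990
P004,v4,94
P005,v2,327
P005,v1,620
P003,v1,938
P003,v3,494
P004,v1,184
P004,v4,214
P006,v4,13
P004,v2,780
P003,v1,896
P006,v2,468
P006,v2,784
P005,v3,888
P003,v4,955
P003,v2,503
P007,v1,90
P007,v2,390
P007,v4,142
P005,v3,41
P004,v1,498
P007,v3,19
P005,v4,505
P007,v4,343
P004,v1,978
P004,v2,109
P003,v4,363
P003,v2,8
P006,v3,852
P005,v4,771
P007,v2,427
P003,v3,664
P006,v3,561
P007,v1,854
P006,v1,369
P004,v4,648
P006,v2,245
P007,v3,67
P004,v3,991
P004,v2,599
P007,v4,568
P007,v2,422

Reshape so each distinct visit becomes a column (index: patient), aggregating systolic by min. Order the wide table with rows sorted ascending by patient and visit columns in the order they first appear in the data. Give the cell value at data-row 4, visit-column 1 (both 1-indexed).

With rows sorted ascending by patient, row 4 is patient=P006. visit columns in first-appearance order: v1, v4, v2, v3; column 1 is v1.
Long rows with patient=P006, visit=v1: min(463, 168, 369) = 168.

168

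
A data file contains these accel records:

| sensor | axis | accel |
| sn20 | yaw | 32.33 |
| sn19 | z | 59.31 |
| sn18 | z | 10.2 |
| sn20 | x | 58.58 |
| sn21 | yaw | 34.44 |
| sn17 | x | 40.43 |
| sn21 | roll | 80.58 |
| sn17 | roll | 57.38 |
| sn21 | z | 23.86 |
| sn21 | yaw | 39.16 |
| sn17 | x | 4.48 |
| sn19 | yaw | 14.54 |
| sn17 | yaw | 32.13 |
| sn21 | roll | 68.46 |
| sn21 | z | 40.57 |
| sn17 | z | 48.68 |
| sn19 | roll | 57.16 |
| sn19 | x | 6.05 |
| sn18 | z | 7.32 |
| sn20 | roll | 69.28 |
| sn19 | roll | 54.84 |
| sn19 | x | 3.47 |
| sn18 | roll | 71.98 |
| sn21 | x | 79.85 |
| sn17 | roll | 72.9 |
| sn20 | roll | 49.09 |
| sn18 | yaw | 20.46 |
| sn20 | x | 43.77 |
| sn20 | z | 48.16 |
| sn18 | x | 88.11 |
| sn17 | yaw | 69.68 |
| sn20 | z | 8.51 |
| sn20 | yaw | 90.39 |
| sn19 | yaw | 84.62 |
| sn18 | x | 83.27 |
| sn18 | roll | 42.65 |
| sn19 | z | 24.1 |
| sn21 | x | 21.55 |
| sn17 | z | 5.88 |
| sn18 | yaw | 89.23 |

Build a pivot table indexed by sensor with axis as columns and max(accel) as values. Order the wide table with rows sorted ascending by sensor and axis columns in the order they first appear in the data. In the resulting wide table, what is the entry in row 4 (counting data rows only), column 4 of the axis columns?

69.28

With rows sorted ascending by sensor, row 4 is sensor=sn20. axis columns in first-appearance order: yaw, z, x, roll; column 4 is roll.
Long rows with sensor=sn20, axis=roll: max(69.28, 49.09) = 69.28.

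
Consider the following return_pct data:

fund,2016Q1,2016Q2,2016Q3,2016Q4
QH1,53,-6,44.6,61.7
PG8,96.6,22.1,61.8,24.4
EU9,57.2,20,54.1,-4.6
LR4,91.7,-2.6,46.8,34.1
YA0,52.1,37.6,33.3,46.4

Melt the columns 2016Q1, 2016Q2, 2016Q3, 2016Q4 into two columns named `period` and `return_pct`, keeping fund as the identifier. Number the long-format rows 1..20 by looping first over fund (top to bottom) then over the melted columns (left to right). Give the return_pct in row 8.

24.4

20 rows total (5 × 4). Row 8: index ⌊(8-1)/4⌋ = 1 into fund → PG8; (8-1) mod 4 = 3 into the melted columns → 2016Q4.
So row 8 is (PG8, 2016Q4, 24.4); return_pct = 24.4.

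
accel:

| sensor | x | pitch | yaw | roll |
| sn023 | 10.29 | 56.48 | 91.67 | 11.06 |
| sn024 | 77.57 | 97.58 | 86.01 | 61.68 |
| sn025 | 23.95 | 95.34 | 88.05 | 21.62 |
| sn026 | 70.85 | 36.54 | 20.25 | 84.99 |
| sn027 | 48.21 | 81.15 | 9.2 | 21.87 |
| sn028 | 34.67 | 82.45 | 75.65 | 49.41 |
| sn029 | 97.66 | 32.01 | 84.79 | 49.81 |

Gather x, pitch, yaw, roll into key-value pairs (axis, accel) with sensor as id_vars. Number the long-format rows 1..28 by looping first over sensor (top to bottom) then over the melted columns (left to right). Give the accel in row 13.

28 rows total (7 × 4). Row 13: index ⌊(13-1)/4⌋ = 3 into sensor → sn026; (13-1) mod 4 = 0 into the melted columns → x.
So row 13 is (sn026, x, 70.85); accel = 70.85.

70.85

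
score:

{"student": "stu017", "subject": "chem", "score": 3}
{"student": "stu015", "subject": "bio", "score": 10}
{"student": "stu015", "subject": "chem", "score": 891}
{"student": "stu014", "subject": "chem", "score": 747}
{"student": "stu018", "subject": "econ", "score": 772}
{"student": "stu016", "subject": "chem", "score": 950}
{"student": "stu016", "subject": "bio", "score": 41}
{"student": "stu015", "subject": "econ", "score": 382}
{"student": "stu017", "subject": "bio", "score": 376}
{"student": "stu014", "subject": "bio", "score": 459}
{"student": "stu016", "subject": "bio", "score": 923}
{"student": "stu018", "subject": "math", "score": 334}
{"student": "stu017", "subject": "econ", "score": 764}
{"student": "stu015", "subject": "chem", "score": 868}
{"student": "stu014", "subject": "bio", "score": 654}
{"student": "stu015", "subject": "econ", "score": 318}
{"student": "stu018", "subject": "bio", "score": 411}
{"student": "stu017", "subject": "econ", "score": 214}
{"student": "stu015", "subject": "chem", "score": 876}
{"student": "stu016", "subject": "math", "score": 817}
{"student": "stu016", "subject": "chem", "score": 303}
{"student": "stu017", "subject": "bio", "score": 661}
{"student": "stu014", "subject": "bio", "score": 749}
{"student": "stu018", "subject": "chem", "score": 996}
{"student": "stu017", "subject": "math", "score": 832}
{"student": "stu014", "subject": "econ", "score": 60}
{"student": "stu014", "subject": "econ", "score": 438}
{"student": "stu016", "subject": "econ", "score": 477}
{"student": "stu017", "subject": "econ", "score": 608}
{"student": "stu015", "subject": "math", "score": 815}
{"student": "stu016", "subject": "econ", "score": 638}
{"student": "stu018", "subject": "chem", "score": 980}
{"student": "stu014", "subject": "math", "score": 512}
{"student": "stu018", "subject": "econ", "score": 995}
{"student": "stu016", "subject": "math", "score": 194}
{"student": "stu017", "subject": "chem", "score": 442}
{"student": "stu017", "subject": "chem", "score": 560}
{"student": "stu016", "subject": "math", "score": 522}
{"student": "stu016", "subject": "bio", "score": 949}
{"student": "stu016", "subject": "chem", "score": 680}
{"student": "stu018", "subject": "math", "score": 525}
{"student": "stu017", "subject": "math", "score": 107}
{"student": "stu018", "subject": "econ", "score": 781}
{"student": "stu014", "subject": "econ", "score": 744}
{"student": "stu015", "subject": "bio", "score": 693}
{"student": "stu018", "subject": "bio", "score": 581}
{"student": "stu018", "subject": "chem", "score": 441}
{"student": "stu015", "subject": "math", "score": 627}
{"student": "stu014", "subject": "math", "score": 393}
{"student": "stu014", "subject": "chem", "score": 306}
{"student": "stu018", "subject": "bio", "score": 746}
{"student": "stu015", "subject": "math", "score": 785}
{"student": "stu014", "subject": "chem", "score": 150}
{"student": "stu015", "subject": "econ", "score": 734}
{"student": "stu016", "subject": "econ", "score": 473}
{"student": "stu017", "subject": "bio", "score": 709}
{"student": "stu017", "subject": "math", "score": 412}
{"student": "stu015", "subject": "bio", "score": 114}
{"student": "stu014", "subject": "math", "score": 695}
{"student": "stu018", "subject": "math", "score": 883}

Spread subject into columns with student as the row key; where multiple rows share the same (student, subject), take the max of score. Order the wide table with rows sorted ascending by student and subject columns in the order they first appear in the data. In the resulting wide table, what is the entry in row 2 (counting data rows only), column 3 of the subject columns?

With rows sorted ascending by student, row 2 is student=stu015. subject columns in first-appearance order: chem, bio, econ, math; column 3 is econ.
Long rows with student=stu015, subject=econ: max(382, 318, 734) = 734.

734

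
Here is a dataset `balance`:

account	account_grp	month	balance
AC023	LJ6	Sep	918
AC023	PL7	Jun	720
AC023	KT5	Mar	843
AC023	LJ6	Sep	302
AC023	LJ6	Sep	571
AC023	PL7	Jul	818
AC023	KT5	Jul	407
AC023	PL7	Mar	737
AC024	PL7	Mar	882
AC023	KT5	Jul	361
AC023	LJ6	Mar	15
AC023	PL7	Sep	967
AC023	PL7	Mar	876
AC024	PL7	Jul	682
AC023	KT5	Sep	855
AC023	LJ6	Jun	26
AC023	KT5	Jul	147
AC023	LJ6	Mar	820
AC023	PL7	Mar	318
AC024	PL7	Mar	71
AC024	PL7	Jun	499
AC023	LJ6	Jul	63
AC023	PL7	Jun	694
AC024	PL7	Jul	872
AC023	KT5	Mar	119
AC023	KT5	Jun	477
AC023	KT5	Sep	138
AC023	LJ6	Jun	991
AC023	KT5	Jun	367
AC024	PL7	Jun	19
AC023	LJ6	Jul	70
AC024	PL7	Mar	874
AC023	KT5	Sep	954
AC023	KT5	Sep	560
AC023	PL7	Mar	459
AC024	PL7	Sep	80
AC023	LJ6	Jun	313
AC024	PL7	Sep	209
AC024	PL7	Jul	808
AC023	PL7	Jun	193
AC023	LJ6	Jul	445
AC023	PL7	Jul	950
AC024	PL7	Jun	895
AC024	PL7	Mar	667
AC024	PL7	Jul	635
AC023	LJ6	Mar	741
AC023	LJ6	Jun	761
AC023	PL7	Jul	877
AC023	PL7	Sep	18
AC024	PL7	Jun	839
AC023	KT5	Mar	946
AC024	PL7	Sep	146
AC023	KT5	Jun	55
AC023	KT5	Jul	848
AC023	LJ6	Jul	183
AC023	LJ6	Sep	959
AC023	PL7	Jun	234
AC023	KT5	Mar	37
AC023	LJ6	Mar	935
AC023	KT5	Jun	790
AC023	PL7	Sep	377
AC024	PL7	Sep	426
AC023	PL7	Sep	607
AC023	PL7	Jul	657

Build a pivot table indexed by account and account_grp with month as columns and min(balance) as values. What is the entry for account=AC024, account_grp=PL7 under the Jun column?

19

Rows with account=AC024, account_grp=PL7 and month=Jun: balance values are 499, 19, 895, 839.
min(499, 19, 895, 839) = 19.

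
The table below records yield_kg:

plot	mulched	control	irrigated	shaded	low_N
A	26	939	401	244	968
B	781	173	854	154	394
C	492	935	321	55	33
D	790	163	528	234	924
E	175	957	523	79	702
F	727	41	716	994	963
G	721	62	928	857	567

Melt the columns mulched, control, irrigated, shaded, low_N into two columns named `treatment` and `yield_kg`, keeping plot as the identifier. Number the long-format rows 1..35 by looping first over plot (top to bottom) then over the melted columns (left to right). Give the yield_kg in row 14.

35 rows total (7 × 5). Row 14: index ⌊(14-1)/5⌋ = 2 into plot → C; (14-1) mod 5 = 3 into the melted columns → shaded.
So row 14 is (C, shaded, 55); yield_kg = 55.

55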